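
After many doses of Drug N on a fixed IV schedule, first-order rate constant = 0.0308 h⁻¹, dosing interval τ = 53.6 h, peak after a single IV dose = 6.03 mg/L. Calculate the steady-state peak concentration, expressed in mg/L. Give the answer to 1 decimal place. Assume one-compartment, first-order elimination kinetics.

7.5 mg/L

e^(−kτ) = e^(−0.03080 × 53.6) = 0.1919
Accumulation ratio R = 1 / (1 − e^(−kτ)) = 1 / (1 − 0.1919) = 1.237
Steady-state peak = C₀ × R = 6.03 × 1.237 = 7.459 mg/L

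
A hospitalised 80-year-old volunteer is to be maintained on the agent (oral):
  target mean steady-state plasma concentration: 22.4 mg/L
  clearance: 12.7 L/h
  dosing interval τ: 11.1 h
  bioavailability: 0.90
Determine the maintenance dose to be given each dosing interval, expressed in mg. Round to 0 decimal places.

At steady state, F × (Dose/τ) = Css × CL.
Dose = Css × CL × τ / F = 22.4 × 12.70 × 11.1 / 0.90 = 3509 mg

3509 mg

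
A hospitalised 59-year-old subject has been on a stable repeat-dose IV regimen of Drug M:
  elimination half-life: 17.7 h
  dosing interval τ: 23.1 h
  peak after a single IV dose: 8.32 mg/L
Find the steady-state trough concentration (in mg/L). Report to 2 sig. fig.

k = ln2 / t½ = 0.693147 / 17.7 = 0.03916 h⁻¹
e^(−kτ) = e^(−0.03916 × 23.1) = 0.4047
Accumulation ratio R = 1 / (1 − e^(−kτ)) = 1 / (1 − 0.4047) = 1.680
Steady-state trough = C₀ × R × e^(−kτ) = 8.32 × 1.680 × 0.4047 = 5.657 mg/L

5.7 mg/L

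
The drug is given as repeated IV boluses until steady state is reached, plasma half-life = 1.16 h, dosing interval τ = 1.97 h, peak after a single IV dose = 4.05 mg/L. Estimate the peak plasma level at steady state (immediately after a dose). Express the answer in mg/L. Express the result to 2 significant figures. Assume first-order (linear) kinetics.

5.9 mg/L

k = ln2 / t½ = 0.693147 / 1.16 = 0.5975 h⁻¹
e^(−kτ) = e^(−0.5975 × 1.97) = 0.3082
Accumulation ratio R = 1 / (1 − e^(−kτ)) = 1 / (1 − 0.3082) = 1.446
Steady-state peak = C₀ × R = 4.05 × 1.446 = 5.856 mg/L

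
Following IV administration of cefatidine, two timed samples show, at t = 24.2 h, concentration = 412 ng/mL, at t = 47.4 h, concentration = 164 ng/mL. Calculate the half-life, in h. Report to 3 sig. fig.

17.5 h

k = ln(C₁/C₂) / (t₂ − t₁) = ln(412/164) / (47.4 − 24.2)
  = 0.9212 / 23.20 = 0.03971 h⁻¹
t½ = ln2 / k = 0.693147 / 0.03971 = 17.46 h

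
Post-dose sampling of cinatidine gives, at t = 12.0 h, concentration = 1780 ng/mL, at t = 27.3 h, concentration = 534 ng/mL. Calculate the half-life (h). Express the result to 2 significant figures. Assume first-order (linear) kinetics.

k = ln(C₁/C₂) / (t₂ − t₁) = ln(1780/534) / (27.3 − 12.0)
  = 1.204 / 15.30 = 0.07869 h⁻¹
t½ = ln2 / k = 0.693147 / 0.07869 = 8.809 h

8.8 h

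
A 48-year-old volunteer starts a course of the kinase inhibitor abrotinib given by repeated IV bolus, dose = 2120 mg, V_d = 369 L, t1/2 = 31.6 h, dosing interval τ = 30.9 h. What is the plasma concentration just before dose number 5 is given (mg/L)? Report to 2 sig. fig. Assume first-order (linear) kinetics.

5.5 mg/L

C₀ per dose = Dose / Vd = 2120 / 369 = 5.745 mg/L
k = ln2 / t½ = 0.693147 / 31.6 = 0.02194 h⁻¹
Fraction remaining after one interval: r = e^(−kτ) = e^(−0.02194 × 30.9) = 0.5077
Before dose 5, 4 doses have been given (aged 1τ, 2τ, 3τ, 4τ).
C_trough = C₀ × (r + r² + … + r^4) = C₀ × r(1−r^4)/(1−r)
        = 5.745 × 0.5077 × (1 − 0.06644) / (1 − 0.5077) = 5.531 mg/L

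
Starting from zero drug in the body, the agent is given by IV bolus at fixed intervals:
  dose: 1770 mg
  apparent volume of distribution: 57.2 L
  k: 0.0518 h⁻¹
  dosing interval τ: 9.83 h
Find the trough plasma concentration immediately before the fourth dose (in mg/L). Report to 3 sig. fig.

C₀ per dose = Dose / Vd = 1770 / 57.2 = 30.94 mg/L
Fraction remaining after one interval: r = e^(−kτ) = e^(−0.05180 × 9.83) = 0.6010
Before dose 4, 3 doses have been given (aged 1τ, 2τ, 3τ).
C_trough = C₀ × (r + r² + … + r^3) = C₀ × r(1−r^3)/(1−r)
        = 30.94 × 0.6010 × (1 − 0.2171) / (1 − 0.6010) = 36.49 mg/L

36.5 mg/L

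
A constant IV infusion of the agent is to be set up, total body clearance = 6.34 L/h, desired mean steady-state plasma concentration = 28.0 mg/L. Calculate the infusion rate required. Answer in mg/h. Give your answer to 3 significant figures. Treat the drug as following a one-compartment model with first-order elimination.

178 mg/h

At steady state, infusion rate R₀ = Css × CL = 28.0 × 6.340 = 177.5 mg/h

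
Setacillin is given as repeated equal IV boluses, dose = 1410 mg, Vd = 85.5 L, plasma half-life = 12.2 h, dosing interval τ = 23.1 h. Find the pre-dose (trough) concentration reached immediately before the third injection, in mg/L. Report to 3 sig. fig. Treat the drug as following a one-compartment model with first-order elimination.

C₀ per dose = Dose / Vd = 1410 / 85.5 = 16.49 mg/L
k = ln2 / t½ = 0.693147 / 12.2 = 0.05682 h⁻¹
Fraction remaining after one interval: r = e^(−kτ) = e^(−0.05682 × 23.1) = 0.2691
Before dose 3, 2 doses have been given (aged 1τ, 2τ).
C_trough = C₀ × (r + r²) = 16.49 × (0.2691 + 0.07241) = 5.631 mg/L

5.63 mg/L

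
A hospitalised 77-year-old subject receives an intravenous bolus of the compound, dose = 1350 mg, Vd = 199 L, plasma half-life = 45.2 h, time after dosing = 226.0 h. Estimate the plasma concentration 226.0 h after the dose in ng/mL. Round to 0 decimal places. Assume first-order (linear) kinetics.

C₀ = Dose / Vd = 1350 / 199 = 6.784 mg/L
k = ln2 / t½ = 0.693147 / 45.2 = 0.01534 h⁻¹
t / t½ = 226.0 / 45.2 = 5 half-lives
C = C₀ × (1/2)^5 = 6.784 × 0.03125 = 0.2120 mg/L
Convert: 0.2120 mg/L × 1000 = 212.0 ng/mL

212 ng/mL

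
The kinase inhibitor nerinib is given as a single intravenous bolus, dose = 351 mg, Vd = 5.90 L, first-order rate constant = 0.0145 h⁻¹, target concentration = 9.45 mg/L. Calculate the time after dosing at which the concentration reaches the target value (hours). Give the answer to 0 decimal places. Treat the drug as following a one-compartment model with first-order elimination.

C₀ = Dose / Vd = 351.0 / 5.90 = 59.49 mg/L
t = ln(C₀ / C) / k = ln(59.49 / 9.45) / 0.01450
  = ln(6.295) / 0.01450 = 1.840 / 0.01450 = 126.9 h

127 h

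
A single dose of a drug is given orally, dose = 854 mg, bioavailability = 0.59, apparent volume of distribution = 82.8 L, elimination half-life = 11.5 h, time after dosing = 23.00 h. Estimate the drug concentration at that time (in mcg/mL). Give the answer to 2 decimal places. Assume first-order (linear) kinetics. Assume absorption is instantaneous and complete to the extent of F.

Amount reaching circulation = F × Dose = 0.59 × 854.0 = 503.9 mg
C₀ = F·Dose / Vd = 503.9 / 82.8 = 6.086 mg/L
k = ln2 / t½ = 0.693147 / 11.5 = 0.06027 h⁻¹
t / t½ = 23.00 / 11.5 = 2 half-lives
C = C₀ × (1/2)^2 = 6.086 × 0.2500 = 1.522 mg/L
(1.522 mg/L = 1.522 mcg/mL)

1.52 mcg/mL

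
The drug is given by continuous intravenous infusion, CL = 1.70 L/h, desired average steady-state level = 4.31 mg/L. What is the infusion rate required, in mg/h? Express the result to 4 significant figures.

At steady state, infusion rate R₀ = Css × CL = 4.31 × 1.700 = 7.327 mg/h

7.327 mg/h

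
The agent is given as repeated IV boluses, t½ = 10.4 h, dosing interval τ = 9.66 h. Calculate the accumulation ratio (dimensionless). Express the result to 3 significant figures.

2.11

k = ln2 / t½ = 0.693147 / 10.4 = 0.06665 h⁻¹
e^(−kτ) = e^(−0.06665 × 9.66) = 0.5253
Accumulation ratio R = 1 / (1 − e^(−kτ)) = 1 / (1 − 0.5253) = 2.107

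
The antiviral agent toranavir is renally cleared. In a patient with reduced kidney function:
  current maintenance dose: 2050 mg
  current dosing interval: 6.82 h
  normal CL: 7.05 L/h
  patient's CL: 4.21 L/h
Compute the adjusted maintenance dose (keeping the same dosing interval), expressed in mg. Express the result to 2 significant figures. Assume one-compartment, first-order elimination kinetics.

To keep the same average steady-state level, dosing rate must scale with clearance.
CL ratio = 4.21 / 7.05 = 0.5972
New dose (same interval) = 2050 × 0.5972 = 1224 mg

1200 mg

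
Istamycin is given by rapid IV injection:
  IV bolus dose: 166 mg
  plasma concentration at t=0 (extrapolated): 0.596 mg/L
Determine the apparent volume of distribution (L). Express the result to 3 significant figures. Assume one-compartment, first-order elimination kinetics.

Vd = Dose / C₀ = 166.0 / 0.596 = 278.5 L

279 L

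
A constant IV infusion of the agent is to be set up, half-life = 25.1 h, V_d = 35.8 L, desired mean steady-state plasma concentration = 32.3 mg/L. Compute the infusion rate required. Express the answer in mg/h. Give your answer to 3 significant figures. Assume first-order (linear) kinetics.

31.9 mg/h

k = ln2 / t½ = 0.693147 / 25.1 = 0.02762 h⁻¹
CL = k × Vd = 0.02762 × 35.8 = 0.9888 L/h
At steady state, infusion rate R₀ = Css × CL = 32.3 × 0.9888 = 31.94 mg/h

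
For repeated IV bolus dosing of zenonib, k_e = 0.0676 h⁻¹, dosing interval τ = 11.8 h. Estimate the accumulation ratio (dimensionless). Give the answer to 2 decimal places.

1.82

e^(−kτ) = e^(−0.06760 × 11.8) = 0.4504
Accumulation ratio R = 1 / (1 − e^(−kτ)) = 1 / (1 − 0.4504) = 1.820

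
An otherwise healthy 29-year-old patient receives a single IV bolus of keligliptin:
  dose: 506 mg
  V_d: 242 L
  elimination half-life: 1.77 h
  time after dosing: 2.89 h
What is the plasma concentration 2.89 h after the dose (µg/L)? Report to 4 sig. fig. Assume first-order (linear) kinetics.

674.3 µg/L

C₀ = Dose / Vd = 506.0 / 242 = 2.091 mg/L
k = ln2 / t½ = 0.693147 / 1.77 = 0.3916 h⁻¹
C = C₀ · e^(−k·t) = 2.091 × e^(−0.3916 × 2.89)
  = 2.091 × 0.3225 = 0.6743 mg/L
Convert: 0.6743 mg/L × 1000 = 674.3 µg/L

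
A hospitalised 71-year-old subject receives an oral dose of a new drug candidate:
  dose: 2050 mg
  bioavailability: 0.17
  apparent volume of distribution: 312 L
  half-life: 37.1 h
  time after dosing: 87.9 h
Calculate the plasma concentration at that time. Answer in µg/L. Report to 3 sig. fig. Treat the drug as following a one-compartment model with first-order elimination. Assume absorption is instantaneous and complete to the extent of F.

Amount reaching circulation = F × Dose = 0.17 × 2050 = 348.5 mg
C₀ = F·Dose / Vd = 348.5 / 312 = 1.117 mg/L
k = ln2 / t½ = 0.693147 / 37.1 = 0.01868 h⁻¹
C = C₀ · e^(−k·t) = 1.117 × e^(−0.01868 × 87.9)
  = 1.117 × 0.1936 = 0.2163 mg/L
Convert: 0.2163 mg/L × 1000 = 216.3 µg/L

216 µg/L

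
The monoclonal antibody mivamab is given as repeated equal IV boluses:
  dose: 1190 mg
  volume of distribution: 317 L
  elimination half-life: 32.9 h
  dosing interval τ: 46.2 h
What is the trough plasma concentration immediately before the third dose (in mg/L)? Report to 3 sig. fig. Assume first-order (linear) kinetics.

1.95 mg/L

C₀ per dose = Dose / Vd = 1190 / 317 = 3.754 mg/L
k = ln2 / t½ = 0.693147 / 32.9 = 0.02107 h⁻¹
Fraction remaining after one interval: r = e^(−kτ) = e^(−0.02107 × 46.2) = 0.3778
Before dose 3, 2 doses have been given (aged 1τ, 2τ).
C_trough = C₀ × (r + r²) = 3.754 × (0.3778 + 0.1427) = 1.954 mg/L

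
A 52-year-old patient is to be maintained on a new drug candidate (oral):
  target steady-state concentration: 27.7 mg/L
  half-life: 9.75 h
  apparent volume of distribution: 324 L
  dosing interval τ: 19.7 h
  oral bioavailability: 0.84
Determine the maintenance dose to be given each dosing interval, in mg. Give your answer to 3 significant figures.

15000 mg

k = ln2 / t½ = 0.693147 / 9.75 = 0.07109 h⁻¹
CL = k × Vd = 0.07109 × 324 = 23.03 L/h
At steady state, F × (Dose/τ) = Css × CL.
Dose = Css × CL × τ / F = 27.7 × 23.03 × 19.7 / 0.84 = 14960 mg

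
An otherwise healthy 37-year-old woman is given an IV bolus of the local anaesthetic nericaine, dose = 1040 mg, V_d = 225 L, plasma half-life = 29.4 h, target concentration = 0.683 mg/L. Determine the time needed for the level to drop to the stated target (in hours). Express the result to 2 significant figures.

C₀ = Dose / Vd = 1040 / 225 = 4.622 mg/L
k = ln2 / t½ = 0.693147 / 29.4 = 0.02358 h⁻¹
t = ln(C₀ / C) / k = ln(4.622 / 0.683) / 0.02358
  = ln(6.767) / 0.02358 = 1.912 / 0.02358 = 81.09 h

81 h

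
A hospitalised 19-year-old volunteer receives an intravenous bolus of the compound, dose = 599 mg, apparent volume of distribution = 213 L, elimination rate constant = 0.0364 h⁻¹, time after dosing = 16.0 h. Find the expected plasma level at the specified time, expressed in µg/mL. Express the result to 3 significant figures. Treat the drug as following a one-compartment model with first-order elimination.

1.57 µg/mL

C₀ = Dose / Vd = 599.0 / 213 = 2.812 mg/L
C = C₀ · e^(−k·t) = 2.812 × e^(−0.03640 × 16.0)
  = 2.812 × 0.5586 = 1.571 mg/L
(1.571 mg/L = 1.571 µg/mL)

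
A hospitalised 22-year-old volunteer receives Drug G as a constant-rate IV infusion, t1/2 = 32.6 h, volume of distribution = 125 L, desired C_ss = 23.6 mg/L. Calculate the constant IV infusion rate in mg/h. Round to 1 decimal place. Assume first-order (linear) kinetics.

k = ln2 / t½ = 0.693147 / 32.6 = 0.02126 h⁻¹
CL = k × Vd = 0.02126 × 125 = 2.658 L/h
At steady state, infusion rate R₀ = Css × CL = 23.6 × 2.658 = 62.73 mg/h

62.7 mg/h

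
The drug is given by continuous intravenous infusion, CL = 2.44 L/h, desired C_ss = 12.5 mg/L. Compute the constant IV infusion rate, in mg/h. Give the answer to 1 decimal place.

30.5 mg/h

At steady state, infusion rate R₀ = Css × CL = 12.5 × 2.440 = 30.50 mg/h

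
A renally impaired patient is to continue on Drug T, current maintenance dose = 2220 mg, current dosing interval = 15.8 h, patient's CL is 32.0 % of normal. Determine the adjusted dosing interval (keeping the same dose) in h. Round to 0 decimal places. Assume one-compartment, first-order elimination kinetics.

49 h

To keep the same average steady-state level, dosing rate must scale with clearance.
CL ratio = 32.0 / 100 = 0.3200
New interval (same dose) = 15.8 / 0.3200 = 49.38 h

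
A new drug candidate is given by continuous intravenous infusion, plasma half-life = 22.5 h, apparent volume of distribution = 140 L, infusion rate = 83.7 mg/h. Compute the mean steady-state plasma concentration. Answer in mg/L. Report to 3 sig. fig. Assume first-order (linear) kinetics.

19.4 mg/L

k = ln2 / t½ = 0.693147 / 22.5 = 0.03081 h⁻¹
CL = k × Vd = 0.03081 × 140 = 4.313 L/h
At steady state Css = R₀ / CL = 83.7 / 4.313 = 19.41 mg/L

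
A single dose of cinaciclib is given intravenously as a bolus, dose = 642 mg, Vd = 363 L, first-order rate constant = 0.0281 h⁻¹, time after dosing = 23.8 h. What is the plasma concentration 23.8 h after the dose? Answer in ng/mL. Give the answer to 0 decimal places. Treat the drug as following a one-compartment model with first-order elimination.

C₀ = Dose / Vd = 642.0 / 363 = 1.769 mg/L
C = C₀ · e^(−k·t) = 1.769 × e^(−0.02810 × 23.8)
  = 1.769 × 0.5123 = 0.9063 mg/L
Convert: 0.9063 mg/L × 1000 = 906.3 ng/mL

906 ng/mL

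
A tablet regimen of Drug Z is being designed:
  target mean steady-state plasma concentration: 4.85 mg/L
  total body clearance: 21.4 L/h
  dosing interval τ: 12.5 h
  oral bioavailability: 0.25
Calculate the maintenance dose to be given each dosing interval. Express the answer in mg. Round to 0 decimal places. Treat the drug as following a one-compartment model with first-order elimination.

5190 mg

At steady state, F × (Dose/τ) = Css × CL.
Dose = Css × CL × τ / F = 4.85 × 21.40 × 12.5 / 0.25 = 5190 mg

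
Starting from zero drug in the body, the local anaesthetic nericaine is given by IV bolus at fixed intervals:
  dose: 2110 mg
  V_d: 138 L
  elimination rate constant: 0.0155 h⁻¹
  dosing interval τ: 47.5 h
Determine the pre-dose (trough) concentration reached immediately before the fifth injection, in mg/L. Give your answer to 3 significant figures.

C₀ per dose = Dose / Vd = 2110 / 138 = 15.29 mg/L
Fraction remaining after one interval: r = e^(−kτ) = e^(−0.01550 × 47.5) = 0.4789
Before dose 5, 4 doses have been given (aged 1τ, 2τ, 3τ, 4τ).
C_trough = C₀ × (r + r² + … + r^4) = C₀ × r(1−r^4)/(1−r)
        = 15.29 × 0.4789 × (1 − 0.05260) / (1 − 0.4789) = 13.31 mg/L

13.3 mg/L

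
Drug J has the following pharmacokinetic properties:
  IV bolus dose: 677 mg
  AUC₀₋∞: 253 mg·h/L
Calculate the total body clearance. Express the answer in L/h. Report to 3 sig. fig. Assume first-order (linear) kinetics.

2.68 L/h

CL = Dose / AUC = 677 / 253 = 2.676 L/h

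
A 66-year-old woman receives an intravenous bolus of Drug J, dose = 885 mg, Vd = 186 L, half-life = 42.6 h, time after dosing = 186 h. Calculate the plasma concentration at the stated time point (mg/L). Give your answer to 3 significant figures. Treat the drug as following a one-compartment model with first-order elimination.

C₀ = Dose / Vd = 885.0 / 186 = 4.758 mg/L
k = ln2 / t½ = 0.693147 / 42.6 = 0.01627 h⁻¹
C = C₀ · e^(−k·t) = 4.758 × e^(−0.01627 × 186)
  = 4.758 × 0.04850 = 0.2308 mg/L

0.231 mg/L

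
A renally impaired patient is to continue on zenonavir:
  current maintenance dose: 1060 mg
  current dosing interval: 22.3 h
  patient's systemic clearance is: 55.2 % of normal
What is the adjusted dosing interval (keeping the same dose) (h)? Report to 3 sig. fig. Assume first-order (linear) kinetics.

To keep the same average steady-state level, dosing rate must scale with clearance.
CL ratio = 55.2 / 100 = 0.5520
New interval (same dose) = 22.3 / 0.5520 = 40.40 h

40.4 h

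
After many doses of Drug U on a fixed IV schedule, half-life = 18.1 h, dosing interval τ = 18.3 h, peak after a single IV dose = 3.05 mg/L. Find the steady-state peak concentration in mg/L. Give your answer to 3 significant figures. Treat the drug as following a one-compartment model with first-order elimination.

k = ln2 / t½ = 0.693147 / 18.1 = 0.03830 h⁻¹
e^(−kτ) = e^(−0.03830 × 18.3) = 0.4961
Accumulation ratio R = 1 / (1 − e^(−kτ)) = 1 / (1 − 0.4961) = 1.985
Steady-state peak = C₀ × R = 3.05 × 1.985 = 6.054 mg/L

6.05 mg/L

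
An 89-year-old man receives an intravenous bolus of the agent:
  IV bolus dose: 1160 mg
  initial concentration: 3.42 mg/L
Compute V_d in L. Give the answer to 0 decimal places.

Vd = Dose / C₀ = 1160 / 3.42 = 339.2 L

339 L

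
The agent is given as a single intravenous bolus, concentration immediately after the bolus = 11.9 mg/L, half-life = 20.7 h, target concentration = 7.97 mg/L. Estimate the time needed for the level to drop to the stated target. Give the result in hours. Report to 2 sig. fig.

12 h

k = ln2 / t½ = 0.693147 / 20.7 = 0.03349 h⁻¹
t = ln(C₀ / C) / k = ln(11.90 / 7.97) / 0.03349
  = ln(1.493) / 0.03349 = 0.4008 / 0.03349 = 11.97 h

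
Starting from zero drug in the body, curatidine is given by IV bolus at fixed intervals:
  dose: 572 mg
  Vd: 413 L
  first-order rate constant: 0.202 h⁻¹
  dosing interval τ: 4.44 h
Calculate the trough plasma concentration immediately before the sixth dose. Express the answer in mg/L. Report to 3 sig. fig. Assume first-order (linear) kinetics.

0.943 mg/L

C₀ per dose = Dose / Vd = 572 / 413 = 1.385 mg/L
Fraction remaining after one interval: r = e^(−kτ) = e^(−0.2020 × 4.44) = 0.4078
Before dose 6, 5 doses have been given (aged 1τ, 2τ, 3τ, 4τ, 5τ).
C_trough = C₀ × (r + r² + … + r^5) = C₀ × r(1−r^5)/(1−r)
        = 1.385 × 0.4078 × (1 − 0.01128) / (1 − 0.4078) = 0.9430 mg/L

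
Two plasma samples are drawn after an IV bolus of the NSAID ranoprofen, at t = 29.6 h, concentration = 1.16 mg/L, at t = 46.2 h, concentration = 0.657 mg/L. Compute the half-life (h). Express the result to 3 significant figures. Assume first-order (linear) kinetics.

k = ln(C₁/C₂) / (t₂ − t₁) = ln(1.16/0.657) / (46.2 − 29.6)
  = 0.5685 / 16.60 = 0.03425 h⁻¹
t½ = ln2 / k = 0.693147 / 0.03425 = 20.24 h

20.2 h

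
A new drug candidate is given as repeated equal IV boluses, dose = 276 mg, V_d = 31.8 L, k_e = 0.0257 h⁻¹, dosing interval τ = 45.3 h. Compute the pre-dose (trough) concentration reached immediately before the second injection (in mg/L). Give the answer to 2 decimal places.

C₀ per dose = Dose / Vd = 276 / 31.8 = 8.679 mg/L
Fraction remaining after one interval: r = e^(−kτ) = e^(−0.02570 × 45.3) = 0.3122
Before dose 2, 1 dose has been given (aged 1τ).
C_trough = C₀ × r = 8.679 × 0.3122 = 2.710 mg/L

2.71 mg/L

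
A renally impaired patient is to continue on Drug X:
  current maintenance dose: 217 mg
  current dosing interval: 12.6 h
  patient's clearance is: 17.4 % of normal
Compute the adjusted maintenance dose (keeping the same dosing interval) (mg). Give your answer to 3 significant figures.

37.8 mg

To keep the same average steady-state level, dosing rate must scale with clearance.
CL ratio = 17.4 / 100 = 0.1740
New dose (same interval) = 217 × 0.1740 = 37.76 mg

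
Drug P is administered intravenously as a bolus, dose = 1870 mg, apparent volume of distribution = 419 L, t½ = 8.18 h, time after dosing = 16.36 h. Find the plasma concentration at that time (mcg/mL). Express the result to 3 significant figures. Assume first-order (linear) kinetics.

C₀ = Dose / Vd = 1870 / 419 = 4.463 mg/L
k = ln2 / t½ = 0.693147 / 8.18 = 0.08474 h⁻¹
t / t½ = 16.36 / 8.18 = 2 half-lives
C = C₀ × (1/2)^2 = 4.463 × 0.2500 = 1.116 mg/L
(1.116 mg/L = 1.116 mcg/mL)

1.12 mcg/mL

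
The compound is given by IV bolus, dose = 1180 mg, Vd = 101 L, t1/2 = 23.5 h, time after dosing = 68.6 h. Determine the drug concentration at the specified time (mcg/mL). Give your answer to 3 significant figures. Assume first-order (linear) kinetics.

1.54 mcg/mL

C₀ = Dose / Vd = 1180 / 101 = 11.68 mg/L
k = ln2 / t½ = 0.693147 / 23.5 = 0.02950 h⁻¹
C = C₀ · e^(−k·t) = 11.68 × e^(−0.02950 × 68.6)
  = 11.68 × 0.1322 = 1.544 mg/L
(1.544 mg/L = 1.544 mcg/mL)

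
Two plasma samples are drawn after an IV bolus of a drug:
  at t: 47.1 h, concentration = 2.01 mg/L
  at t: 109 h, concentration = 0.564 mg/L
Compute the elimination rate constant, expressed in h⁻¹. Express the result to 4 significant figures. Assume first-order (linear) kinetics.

k = ln(C₁/C₂) / (t₂ − t₁) = ln(2.01/0.564) / (109 − 47.1)
  = 1.271 / 61.90 = 0.02053 h⁻¹

0.02053 h⁻¹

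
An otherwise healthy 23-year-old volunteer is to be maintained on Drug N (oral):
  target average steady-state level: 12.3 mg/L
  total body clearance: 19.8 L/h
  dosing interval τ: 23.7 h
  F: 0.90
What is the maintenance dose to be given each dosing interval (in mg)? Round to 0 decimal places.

At steady state, F × (Dose/τ) = Css × CL.
Dose = Css × CL × τ / F = 12.3 × 19.80 × 23.7 / 0.90 = 6413 mg

6413 mg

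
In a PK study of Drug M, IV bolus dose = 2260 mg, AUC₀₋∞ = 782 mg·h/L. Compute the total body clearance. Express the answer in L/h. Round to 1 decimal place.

CL = Dose / AUC = 2260 / 782 = 2.890 L/h

2.9 L/h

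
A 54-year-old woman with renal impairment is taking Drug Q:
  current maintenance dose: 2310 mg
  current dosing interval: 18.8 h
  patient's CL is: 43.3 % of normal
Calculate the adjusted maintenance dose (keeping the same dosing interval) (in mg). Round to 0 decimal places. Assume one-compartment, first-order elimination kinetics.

To keep the same average steady-state level, dosing rate must scale with clearance.
CL ratio = 43.3 / 100 = 0.4330
New dose (same interval) = 2310 × 0.4330 = 1000 mg

1000 mg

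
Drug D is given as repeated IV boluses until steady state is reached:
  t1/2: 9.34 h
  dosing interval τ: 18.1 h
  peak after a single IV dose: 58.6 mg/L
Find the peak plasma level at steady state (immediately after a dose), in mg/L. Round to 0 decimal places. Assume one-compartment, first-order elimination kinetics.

79 mg/L

k = ln2 / t½ = 0.693147 / 9.34 = 0.07421 h⁻¹
e^(−kτ) = e^(−0.07421 × 18.1) = 0.2610
Accumulation ratio R = 1 / (1 − e^(−kτ)) = 1 / (1 − 0.2610) = 1.353
Steady-state peak = C₀ × R = 58.6 × 1.353 = 79.29 mg/L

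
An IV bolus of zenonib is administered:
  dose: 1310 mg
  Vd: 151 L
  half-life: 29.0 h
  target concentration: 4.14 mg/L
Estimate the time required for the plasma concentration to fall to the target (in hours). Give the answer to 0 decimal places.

C₀ = Dose / Vd = 1310 / 151 = 8.675 mg/L
k = ln2 / t½ = 0.693147 / 29.0 = 0.02390 h⁻¹
t = ln(C₀ / C) / k = ln(8.675 / 4.14) / 0.02390
  = ln(2.095) / 0.02390 = 0.7396 / 0.02390 = 30.95 h

31 h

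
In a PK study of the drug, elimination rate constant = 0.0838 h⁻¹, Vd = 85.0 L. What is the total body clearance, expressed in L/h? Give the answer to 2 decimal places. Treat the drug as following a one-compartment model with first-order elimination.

CL = k × Vd = 0.0838 × 85.0 = 7.123 L/h

7.12 L/h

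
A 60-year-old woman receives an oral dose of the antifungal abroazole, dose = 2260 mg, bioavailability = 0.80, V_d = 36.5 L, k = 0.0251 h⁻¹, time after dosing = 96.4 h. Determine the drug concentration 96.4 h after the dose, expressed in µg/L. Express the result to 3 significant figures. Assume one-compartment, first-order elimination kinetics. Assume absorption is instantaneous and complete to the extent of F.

Amount reaching circulation = F × Dose = 0.80 × 2260 = 1808 mg
C₀ = F·Dose / Vd = 1808 / 36.5 = 49.53 mg/L
C = C₀ · e^(−k·t) = 49.53 × e^(−0.02510 × 96.4)
  = 49.53 × 0.08895 = 4.406 mg/L
Convert: 4.406 mg/L × 1000 = 4406 µg/L

4410 µg/L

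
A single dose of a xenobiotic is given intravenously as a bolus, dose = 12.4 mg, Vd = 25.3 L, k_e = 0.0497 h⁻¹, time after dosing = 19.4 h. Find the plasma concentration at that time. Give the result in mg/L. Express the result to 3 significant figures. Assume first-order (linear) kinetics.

C₀ = Dose / Vd = 12.40 / 25.3 = 0.4901 mg/L
C = C₀ · e^(−k·t) = 0.4901 × e^(−0.04970 × 19.4)
  = 0.4901 × 0.3813 = 0.1869 mg/L

0.187 mg/L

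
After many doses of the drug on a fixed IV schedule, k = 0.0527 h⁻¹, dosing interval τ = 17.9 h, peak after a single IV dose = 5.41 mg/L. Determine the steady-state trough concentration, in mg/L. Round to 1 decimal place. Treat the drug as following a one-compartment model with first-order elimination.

3.4 mg/L

e^(−kτ) = e^(−0.05270 × 17.9) = 0.3893
Accumulation ratio R = 1 / (1 − e^(−kτ)) = 1 / (1 − 0.3893) = 1.637
Steady-state trough = C₀ × R × e^(−kτ) = 5.41 × 1.637 × 0.3893 = 3.448 mg/L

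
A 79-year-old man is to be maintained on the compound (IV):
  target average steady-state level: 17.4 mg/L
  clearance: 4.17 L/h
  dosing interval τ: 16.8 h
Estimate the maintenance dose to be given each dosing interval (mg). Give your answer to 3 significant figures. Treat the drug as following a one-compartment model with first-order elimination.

1220 mg

At steady state, Dose/τ = Css × CL.
Dose = Css × CL × τ = 17.4 × 4.170 × 16.8 = 1219 mg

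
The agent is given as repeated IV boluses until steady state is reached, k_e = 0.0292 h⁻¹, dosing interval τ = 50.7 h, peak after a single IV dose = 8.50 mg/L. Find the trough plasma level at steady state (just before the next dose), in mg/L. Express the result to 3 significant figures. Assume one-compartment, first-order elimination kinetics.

2.50 mg/L

e^(−kτ) = e^(−0.02920 × 50.7) = 0.2275
Accumulation ratio R = 1 / (1 − e^(−kτ)) = 1 / (1 − 0.2275) = 1.294
Steady-state trough = C₀ × R × e^(−kτ) = 8.50 × 1.294 × 0.2275 = 2.502 mg/L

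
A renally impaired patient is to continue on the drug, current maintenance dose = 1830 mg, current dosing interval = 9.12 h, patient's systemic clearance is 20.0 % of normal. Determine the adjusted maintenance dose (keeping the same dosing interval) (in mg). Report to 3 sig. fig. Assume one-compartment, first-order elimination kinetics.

To keep the same average steady-state level, dosing rate must scale with clearance.
CL ratio = 20.0 / 100 = 0.2000
New dose (same interval) = 1830 × 0.2000 = 366.0 mg

366 mg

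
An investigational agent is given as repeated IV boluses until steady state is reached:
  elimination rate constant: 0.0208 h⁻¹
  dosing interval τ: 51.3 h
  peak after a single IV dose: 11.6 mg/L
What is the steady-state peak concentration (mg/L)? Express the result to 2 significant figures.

18 mg/L

e^(−kτ) = e^(−0.02080 × 51.3) = 0.3440
Accumulation ratio R = 1 / (1 − e^(−kτ)) = 1 / (1 − 0.3440) = 1.524
Steady-state peak = C₀ × R = 11.6 × 1.524 = 17.68 mg/L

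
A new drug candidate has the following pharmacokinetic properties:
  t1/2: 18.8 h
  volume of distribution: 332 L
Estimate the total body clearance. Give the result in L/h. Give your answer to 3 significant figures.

12.2 L/h

k = ln2 / t½ = 0.693147 / 18.8 = 0.03687 h⁻¹
CL = k × Vd = 0.03687 × 332 = 12.24 L/h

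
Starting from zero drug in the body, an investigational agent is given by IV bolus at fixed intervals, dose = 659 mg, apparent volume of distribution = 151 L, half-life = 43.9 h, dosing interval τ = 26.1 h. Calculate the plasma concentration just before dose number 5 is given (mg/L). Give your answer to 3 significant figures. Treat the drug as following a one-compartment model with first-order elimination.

C₀ per dose = Dose / Vd = 659 / 151 = 4.364 mg/L
k = ln2 / t½ = 0.693147 / 43.9 = 0.01579 h⁻¹
Fraction remaining after one interval: r = e^(−kτ) = e^(−0.01579 × 26.1) = 0.6622
Before dose 5, 4 doses have been given (aged 1τ, 2τ, 3τ, 4τ).
C_trough = C₀ × (r + r² + … + r^4) = C₀ × r(1−r^4)/(1−r)
        = 4.364 × 0.6622 × (1 − 0.1923) / (1 − 0.6622) = 6.910 mg/L

6.91 mg/L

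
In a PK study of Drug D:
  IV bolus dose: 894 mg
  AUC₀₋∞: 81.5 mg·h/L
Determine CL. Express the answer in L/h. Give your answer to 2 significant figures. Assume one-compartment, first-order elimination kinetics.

11 L/h

CL = Dose / AUC = 894 / 81.5 = 10.97 L/h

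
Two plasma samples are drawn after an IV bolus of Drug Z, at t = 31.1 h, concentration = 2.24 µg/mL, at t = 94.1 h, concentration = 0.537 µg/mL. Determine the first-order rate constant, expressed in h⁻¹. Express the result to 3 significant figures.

k = ln(C₁/C₂) / (t₂ − t₁) = ln(2.24/0.537) / (94.1 − 31.1)
  = 1.428 / 63.00 = 0.02267 h⁻¹

0.0227 h⁻¹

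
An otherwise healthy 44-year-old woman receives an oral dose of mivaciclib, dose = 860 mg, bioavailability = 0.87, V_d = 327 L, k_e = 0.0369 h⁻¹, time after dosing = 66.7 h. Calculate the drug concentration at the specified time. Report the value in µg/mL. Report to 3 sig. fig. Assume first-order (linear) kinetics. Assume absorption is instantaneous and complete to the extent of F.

Amount reaching circulation = F × Dose = 0.87 × 860.0 = 748.2 mg
C₀ = F·Dose / Vd = 748.2 / 327 = 2.288 mg/L
C = C₀ · e^(−k·t) = 2.288 × e^(−0.03690 × 66.7)
  = 2.288 × 0.08533 = 0.1952 mg/L
(0.1952 mg/L = 0.1952 µg/mL)

0.195 µg/mL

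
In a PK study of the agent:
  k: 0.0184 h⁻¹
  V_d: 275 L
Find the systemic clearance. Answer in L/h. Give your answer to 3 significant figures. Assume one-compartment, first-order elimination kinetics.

5.06 L/h

CL = k × Vd = 0.0184 × 275 = 5.060 L/h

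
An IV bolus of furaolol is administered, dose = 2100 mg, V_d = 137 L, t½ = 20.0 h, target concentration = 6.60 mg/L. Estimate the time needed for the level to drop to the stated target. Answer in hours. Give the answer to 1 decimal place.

C₀ = Dose / Vd = 2100 / 137 = 15.33 mg/L
k = ln2 / t½ = 0.693147 / 20.0 = 0.03466 h⁻¹
t = ln(C₀ / C) / k = ln(15.33 / 6.60) / 0.03466
  = ln(2.323) / 0.03466 = 0.8429 / 0.03466 = 24.32 h

24.3 h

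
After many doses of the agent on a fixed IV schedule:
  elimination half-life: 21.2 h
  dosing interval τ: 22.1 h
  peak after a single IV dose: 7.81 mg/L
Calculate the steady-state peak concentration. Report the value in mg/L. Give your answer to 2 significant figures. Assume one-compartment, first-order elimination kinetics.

k = ln2 / t½ = 0.693147 / 21.2 = 0.03270 h⁻¹
e^(−kτ) = e^(−0.03270 × 22.1) = 0.4855
Accumulation ratio R = 1 / (1 − e^(−kτ)) = 1 / (1 − 0.4855) = 1.944
Steady-state peak = C₀ × R = 7.81 × 1.944 = 15.18 mg/L

15 mg/L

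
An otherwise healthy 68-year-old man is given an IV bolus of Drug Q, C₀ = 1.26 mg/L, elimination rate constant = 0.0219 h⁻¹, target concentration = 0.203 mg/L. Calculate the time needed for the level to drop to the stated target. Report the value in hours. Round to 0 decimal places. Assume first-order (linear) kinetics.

83 h

t = ln(C₀ / C) / k = ln(1.260 / 0.203) / 0.02190
  = ln(6.207) / 0.02190 = 1.826 / 0.02190 = 83.38 h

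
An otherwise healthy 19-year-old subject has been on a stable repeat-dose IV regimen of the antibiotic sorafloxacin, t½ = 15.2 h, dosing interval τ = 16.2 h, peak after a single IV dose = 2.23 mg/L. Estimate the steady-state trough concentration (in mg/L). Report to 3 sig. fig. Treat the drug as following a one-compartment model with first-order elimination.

2.04 mg/L

k = ln2 / t½ = 0.693147 / 15.2 = 0.04560 h⁻¹
e^(−kτ) = e^(−0.04560 × 16.2) = 0.4777
Accumulation ratio R = 1 / (1 − e^(−kτ)) = 1 / (1 − 0.4777) = 1.915
Steady-state trough = C₀ × R × e^(−kτ) = 2.23 × 1.915 × 0.4777 = 2.040 mg/L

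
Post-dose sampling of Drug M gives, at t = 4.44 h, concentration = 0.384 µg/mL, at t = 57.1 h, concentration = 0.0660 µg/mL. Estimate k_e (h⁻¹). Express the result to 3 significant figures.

k = ln(C₁/C₂) / (t₂ − t₁) = ln(0.384/0.0660) / (57.1 − 4.44)
  = 1.761 / 52.66 = 0.03344 h⁻¹

0.0334 h⁻¹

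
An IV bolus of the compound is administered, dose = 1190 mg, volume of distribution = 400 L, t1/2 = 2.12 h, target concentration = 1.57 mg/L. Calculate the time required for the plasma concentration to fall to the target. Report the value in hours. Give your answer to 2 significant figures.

2.0 h

C₀ = Dose / Vd = 1190 / 400 = 2.975 mg/L
k = ln2 / t½ = 0.693147 / 2.12 = 0.3270 h⁻¹
t = ln(C₀ / C) / k = ln(2.975 / 1.57) / 0.3270
  = ln(1.895) / 0.3270 = 0.6392 / 0.3270 = 1.955 h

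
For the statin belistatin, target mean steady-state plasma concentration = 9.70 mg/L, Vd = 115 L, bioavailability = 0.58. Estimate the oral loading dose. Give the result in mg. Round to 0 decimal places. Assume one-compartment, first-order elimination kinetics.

1923 mg

LD = Css × Vd / F = 9.70 × 115 / 0.58 = 1923 mg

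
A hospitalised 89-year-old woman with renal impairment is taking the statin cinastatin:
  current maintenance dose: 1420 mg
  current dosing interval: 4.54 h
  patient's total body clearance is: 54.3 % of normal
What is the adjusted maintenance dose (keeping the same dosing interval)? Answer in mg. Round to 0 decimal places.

To keep the same average steady-state level, dosing rate must scale with clearance.
CL ratio = 54.3 / 100 = 0.5430
New dose (same interval) = 1420 × 0.5430 = 771.1 mg

771 mg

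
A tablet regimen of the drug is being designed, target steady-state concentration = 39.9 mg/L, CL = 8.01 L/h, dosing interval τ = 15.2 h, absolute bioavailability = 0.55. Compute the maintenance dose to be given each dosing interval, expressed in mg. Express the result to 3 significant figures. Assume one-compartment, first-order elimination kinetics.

8830 mg

At steady state, F × (Dose/τ) = Css × CL.
Dose = Css × CL × τ / F = 39.9 × 8.010 × 15.2 / 0.55 = 8833 mg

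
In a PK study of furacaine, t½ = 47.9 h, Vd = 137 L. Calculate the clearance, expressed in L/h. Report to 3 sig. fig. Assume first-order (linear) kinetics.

1.98 L/h

k = ln2 / t½ = 0.693147 / 47.9 = 0.01447 h⁻¹
CL = k × Vd = 0.01447 × 137 = 1.982 L/h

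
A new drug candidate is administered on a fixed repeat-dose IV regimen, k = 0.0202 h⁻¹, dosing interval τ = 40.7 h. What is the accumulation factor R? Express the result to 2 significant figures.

e^(−kτ) = e^(−0.02020 × 40.7) = 0.4395
Accumulation ratio R = 1 / (1 − e^(−kτ)) = 1 / (1 − 0.4395) = 1.784

1.8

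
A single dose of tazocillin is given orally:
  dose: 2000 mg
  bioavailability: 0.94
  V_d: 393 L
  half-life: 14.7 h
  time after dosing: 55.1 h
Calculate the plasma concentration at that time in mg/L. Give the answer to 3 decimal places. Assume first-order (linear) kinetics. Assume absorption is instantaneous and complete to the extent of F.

Amount reaching circulation = F × Dose = 0.94 × 2000 = 1880 mg
C₀ = F·Dose / Vd = 1880 / 393 = 4.784 mg/L
k = ln2 / t½ = 0.693147 / 14.7 = 0.04715 h⁻¹
C = C₀ · e^(−k·t) = 4.784 × e^(−0.04715 × 55.1)
  = 4.784 × 0.07442 = 0.3560 mg/L

0.356 mg/L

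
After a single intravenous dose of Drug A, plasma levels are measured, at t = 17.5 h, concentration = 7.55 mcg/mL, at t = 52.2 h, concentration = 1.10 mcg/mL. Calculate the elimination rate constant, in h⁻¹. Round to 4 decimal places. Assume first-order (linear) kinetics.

0.0555 h⁻¹

k = ln(C₁/C₂) / (t₂ − t₁) = ln(7.55/1.10) / (52.2 − 17.5)
  = 1.926 / 34.70 = 0.05550 h⁻¹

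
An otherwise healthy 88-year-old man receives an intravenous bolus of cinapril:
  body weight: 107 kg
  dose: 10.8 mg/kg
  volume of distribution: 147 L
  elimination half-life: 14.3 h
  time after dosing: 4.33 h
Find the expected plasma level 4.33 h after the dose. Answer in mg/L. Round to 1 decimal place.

6.4 mg/L

Total dose = 10.8 × 107 = 1156 mg
C₀ = Dose / Vd = 1156 / 147 = 7.864 mg/L
k = ln2 / t½ = 0.693147 / 14.3 = 0.04847 h⁻¹
C = C₀ · e^(−k·t) = 7.864 × e^(−0.04847 × 4.33)
  = 7.864 × 0.8107 = 6.375 mg/L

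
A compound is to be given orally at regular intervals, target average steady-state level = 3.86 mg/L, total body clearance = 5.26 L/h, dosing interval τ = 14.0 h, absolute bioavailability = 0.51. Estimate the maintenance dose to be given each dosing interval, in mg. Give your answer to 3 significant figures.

557 mg

At steady state, F × (Dose/τ) = Css × CL.
Dose = Css × CL × τ / F = 3.86 × 5.260 × 14.0 / 0.51 = 557.4 mg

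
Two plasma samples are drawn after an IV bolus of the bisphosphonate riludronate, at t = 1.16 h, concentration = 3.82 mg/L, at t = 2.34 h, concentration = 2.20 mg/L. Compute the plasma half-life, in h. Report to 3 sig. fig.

k = ln(C₁/C₂) / (t₂ − t₁) = ln(3.82/2.20) / (2.34 − 1.16)
  = 0.5518 / 1.180 = 0.4676 h⁻¹
t½ = ln2 / k = 0.693147 / 0.4676 = 1.482 h

1.48 h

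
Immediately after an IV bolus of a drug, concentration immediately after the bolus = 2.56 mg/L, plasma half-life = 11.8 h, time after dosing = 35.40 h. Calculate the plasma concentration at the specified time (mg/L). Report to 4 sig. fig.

0.3200 mg/L

k = ln2 / t½ = 0.693147 / 11.8 = 0.05874 h⁻¹
t / t½ = 35.40 / 11.8 = 3 half-lives
C = C₀ × (1/2)^3 = 2.560 × 0.1250 = 0.3200 mg/L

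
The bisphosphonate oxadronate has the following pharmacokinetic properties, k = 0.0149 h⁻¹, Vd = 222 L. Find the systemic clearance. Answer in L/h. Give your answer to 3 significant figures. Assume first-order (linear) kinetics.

CL = k × Vd = 0.0149 × 222 = 3.308 L/h

3.31 L/h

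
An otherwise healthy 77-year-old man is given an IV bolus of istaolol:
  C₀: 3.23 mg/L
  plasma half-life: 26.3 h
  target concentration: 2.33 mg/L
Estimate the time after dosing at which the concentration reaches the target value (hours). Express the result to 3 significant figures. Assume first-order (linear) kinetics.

k = ln2 / t½ = 0.693147 / 26.3 = 0.02636 h⁻¹
t = ln(C₀ / C) / k = ln(3.230 / 2.33) / 0.02636
  = ln(1.386) / 0.02636 = 0.3264 / 0.02636 = 12.38 h

12.4 h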